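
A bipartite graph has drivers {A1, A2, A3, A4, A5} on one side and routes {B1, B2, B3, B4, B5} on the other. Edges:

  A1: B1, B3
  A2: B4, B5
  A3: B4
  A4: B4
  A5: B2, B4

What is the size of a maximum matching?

Unit-capacity flow: source→left, listed edges, right→sink; max matching = max flow.
Augmenting path A1→B1 (+1); matched 1.
Augmenting path A2→B4 (+1); matched 2.
Augmenting path A5→B2 (+1); matched 3.
Augmenting path A3→B4→A2→B5 (+1); matched 4.
No augmenting path remains; maximum matching = 4.
König certificate: {A1, A2, A5, B4} is a vertex cover of size 4 (every listed pair touches it), so no matching can be larger.

4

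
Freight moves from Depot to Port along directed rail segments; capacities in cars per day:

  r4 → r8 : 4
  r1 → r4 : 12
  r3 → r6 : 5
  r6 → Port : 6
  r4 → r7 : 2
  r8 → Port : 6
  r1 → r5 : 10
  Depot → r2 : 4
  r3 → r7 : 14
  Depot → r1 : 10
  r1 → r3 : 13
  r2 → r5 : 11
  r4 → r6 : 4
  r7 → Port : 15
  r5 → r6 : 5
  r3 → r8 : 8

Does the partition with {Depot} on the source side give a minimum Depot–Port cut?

Yes — it is a minimum cut (capacity 14).

Given cut capacity: 10 + 4 = 14.
Augment Depot→r1→r3→r6→Port: bottleneck 5, flow now 5.
Augment Depot→r1→r3→r7→Port: bottleneck 5, flow now 10.
Augment Depot→r2→r5→r6→Port: bottleneck 1, flow now 11.
Augment Depot→r2→r5→r6→r3→r7→Port: bottleneck 3, flow now 14. (uses reverse residual edge)
No augmenting path remains; maximum flow = 14.
Cut capacity 14 equals the max flow, so it is a minimum cut.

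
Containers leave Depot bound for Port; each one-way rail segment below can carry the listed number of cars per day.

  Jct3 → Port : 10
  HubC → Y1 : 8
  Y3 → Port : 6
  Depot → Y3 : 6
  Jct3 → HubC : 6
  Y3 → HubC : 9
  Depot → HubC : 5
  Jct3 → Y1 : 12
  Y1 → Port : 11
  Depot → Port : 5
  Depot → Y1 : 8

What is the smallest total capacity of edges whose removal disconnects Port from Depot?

Augment Depot→Port: bottleneck 5, flow now 5.
Augment Depot→Y3→Port: bottleneck 6, flow now 11.
Augment Depot→Y1→Port: bottleneck 8, flow now 19.
Augment Depot→HubC→Y1→Port: bottleneck 3, flow now 22.
No augmenting path remains; maximum flow = 22.
By max-flow min-cut, the minimum cut capacity equals the max flow.
In the residual graph, reachable from Depot: {Depot, HubC, Y1}.
Min-cut edges: Depot→Y3 (6), Depot→Port (5), Y1→Port (11); capacity 6 + 5 + 11 = 22.

22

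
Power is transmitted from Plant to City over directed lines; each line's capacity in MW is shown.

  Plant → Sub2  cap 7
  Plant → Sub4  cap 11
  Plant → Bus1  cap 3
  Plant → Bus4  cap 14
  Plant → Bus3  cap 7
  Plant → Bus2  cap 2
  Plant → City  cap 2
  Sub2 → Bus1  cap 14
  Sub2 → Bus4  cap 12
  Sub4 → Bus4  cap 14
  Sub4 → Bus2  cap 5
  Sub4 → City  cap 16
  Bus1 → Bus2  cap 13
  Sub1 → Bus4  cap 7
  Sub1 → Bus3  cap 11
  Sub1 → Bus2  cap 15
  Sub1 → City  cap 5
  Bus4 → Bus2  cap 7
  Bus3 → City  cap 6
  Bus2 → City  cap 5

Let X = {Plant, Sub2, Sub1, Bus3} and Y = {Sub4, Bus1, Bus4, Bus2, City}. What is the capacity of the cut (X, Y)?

91

Edges leaving {Plant, Sub2, Sub1, Bus3}: Plant→Sub4 (11), Plant→Bus1 (3), Plant→Bus4 (14), Plant→Bus2 (2), Plant→City (2), Sub2→Bus1 (14), Sub2→Bus4 (12), Sub1→Bus4 (7), Sub1→Bus2 (15), Sub1→City (5), Bus3→City (6).
Cut capacity = 11 + 3 + 14 + 2 + 2 + 14 + 12 + 7 + 15 + 5 + 6 = 91.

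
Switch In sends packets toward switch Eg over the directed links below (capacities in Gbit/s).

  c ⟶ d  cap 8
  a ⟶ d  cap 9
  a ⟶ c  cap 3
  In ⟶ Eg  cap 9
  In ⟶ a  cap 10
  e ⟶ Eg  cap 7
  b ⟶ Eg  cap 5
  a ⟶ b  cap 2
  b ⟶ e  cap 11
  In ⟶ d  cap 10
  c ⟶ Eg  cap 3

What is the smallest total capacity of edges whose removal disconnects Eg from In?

Augment In→Eg: bottleneck 9, flow now 9.
Augment In→a→b→Eg: bottleneck 2, flow now 11.
Augment In→a→c→Eg: bottleneck 3, flow now 14.
No augmenting path remains; maximum flow = 14.
By max-flow min-cut, the minimum cut capacity equals the max flow.
In the residual graph, reachable from In: {In, a, d}.
Min-cut edges: In→Eg (9), a→b (2), a→c (3); capacity 9 + 2 + 3 = 14.

14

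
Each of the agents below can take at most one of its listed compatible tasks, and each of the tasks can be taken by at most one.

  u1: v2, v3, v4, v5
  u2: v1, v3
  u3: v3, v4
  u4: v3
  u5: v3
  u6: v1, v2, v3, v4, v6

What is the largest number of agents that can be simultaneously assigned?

Unit-capacity flow: source→left, listed edges, right→sink; max matching = max flow.
Augmenting path u1→v2 (+1); matched 1.
Augmenting path u2→v1 (+1); matched 2.
Augmenting path u3→v3 (+1); matched 3.
Augmenting path u6→v4 (+1); matched 4.
Augmenting path u4→v3→u3→v4→u6→v6 (+1); matched 5.
No augmenting path remains; maximum matching = 5.
König certificate: {u1, u2, u3, u6, v3} is a vertex cover of size 5 (every listed pair touches it), so no matching can be larger.

5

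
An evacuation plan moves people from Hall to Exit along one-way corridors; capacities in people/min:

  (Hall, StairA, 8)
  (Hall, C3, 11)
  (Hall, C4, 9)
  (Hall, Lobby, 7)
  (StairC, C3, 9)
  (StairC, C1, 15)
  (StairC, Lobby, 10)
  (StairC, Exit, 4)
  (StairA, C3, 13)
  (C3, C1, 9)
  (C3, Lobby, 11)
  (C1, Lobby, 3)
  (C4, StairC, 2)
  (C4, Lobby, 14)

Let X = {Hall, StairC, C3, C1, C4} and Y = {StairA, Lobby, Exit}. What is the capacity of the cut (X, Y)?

57

Edges leaving {Hall, StairC, C3, C1, C4}: Hall→StairA (8), Hall→Lobby (7), StairC→Lobby (10), StairC→Exit (4), C3→Lobby (11), C1→Lobby (3), C4→Lobby (14).
Cut capacity = 8 + 7 + 10 + 4 + 11 + 3 + 14 = 57.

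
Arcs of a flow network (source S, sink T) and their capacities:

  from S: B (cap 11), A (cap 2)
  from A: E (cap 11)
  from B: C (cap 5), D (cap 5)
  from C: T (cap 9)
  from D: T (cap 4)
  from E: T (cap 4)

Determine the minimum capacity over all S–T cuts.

Augment S→A→E→T: bottleneck 2, flow now 2.
Augment S→B→C→T: bottleneck 5, flow now 7.
Augment S→B→D→T: bottleneck 4, flow now 11.
No augmenting path remains; maximum flow = 11.
By max-flow min-cut, the minimum cut capacity equals the max flow.
In the residual graph, reachable from S: {S, B, D}.
Min-cut edges: S→A (2), B→C (5), D→T (4); capacity 2 + 5 + 4 = 11.

11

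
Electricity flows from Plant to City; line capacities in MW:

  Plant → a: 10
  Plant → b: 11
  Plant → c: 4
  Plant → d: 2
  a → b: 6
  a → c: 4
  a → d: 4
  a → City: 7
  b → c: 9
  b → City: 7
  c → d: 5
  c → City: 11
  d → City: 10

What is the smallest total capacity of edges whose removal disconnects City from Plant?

Augment Plant→a→City: bottleneck 7, flow now 7.
Augment Plant→b→City: bottleneck 7, flow now 14.
Augment Plant→c→City: bottleneck 4, flow now 18.
Augment Plant→d→City: bottleneck 2, flow now 20.
Augment Plant→a→c→City: bottleneck 3, flow now 23.
Augment Plant→b→c→City: bottleneck 4, flow now 27.
No augmenting path remains; maximum flow = 27.
By max-flow min-cut, the minimum cut capacity equals the max flow.
In the residual graph, reachable from Plant: {Plant}.
Min-cut edges: Plant→a (10), Plant→b (11), Plant→c (4), Plant→d (2); capacity 10 + 11 + 4 + 2 = 27.

27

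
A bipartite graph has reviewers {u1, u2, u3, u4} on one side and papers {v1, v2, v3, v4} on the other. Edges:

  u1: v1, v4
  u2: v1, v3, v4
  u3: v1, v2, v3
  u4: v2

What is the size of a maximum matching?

4

Unit-capacity flow: source→left, listed edges, right→sink; max matching = max flow.
Augmenting path u1→v1 (+1); matched 1.
Augmenting path u2→v3 (+1); matched 2.
Augmenting path u3→v2 (+1); matched 3.
Augmenting path u4→v2→u3→v1→u1→v4 (+1); matched 4.
No augmenting path remains; maximum matching = 4.
König certificate: {u1, u2, u3, u4} is a vertex cover of size 4 (every listed pair touches it), so no matching can be larger.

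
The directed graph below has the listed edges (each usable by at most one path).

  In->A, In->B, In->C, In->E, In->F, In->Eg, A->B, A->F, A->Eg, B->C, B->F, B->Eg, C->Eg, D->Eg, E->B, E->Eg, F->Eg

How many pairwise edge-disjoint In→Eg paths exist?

6

Assign every edge capacity 1; by Menger, the answer equals the max flow.
Path In→Eg (+1); total 1.
Path In→A→Eg (+1); total 2.
Path In→B→Eg (+1); total 3.
Path In→C→Eg (+1); total 4.
Path In→E→Eg (+1); total 5.
Path In→F→Eg (+1); total 6.
No residual In→Eg path; max flow = 6.
Certifying cut of size 6: {In→A, In→B, In→C, In→E, In→Eg, In→F}.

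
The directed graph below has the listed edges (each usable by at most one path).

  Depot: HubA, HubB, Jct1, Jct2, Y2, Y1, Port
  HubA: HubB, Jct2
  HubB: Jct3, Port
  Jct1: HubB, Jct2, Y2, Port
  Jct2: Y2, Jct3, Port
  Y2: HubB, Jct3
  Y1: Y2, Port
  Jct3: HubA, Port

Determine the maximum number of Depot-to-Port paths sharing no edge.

Assign every edge capacity 1; by Menger, the answer equals the max flow.
Path Depot→Port (+1); total 1.
Path Depot→HubB→Port (+1); total 2.
Path Depot→Jct1→Port (+1); total 3.
Path Depot→Jct2→Port (+1); total 4.
Path Depot→Y1→Port (+1); total 5.
Path Depot→Y2→Jct3→Port (+1); total 6.
No residual Depot→Port path; max flow = 6.
Certifying cut of size 6: {Depot→Jct1, Depot→Port, Depot→Y1, HubB→Port, Jct2→Port, Jct3→Port}.

6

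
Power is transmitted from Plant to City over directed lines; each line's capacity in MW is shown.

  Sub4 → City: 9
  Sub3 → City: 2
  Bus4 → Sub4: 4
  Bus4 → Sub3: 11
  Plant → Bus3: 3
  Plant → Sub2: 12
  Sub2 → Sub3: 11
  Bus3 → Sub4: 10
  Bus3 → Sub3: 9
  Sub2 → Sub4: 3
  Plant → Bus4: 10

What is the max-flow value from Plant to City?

11

Augment Plant→Bus3→Sub4→City: bottleneck 3, flow now 3.
Augment Plant→Bus4→Sub4→City: bottleneck 4, flow now 7.
Augment Plant→Bus4→Sub3→City: bottleneck 2, flow now 9.
Augment Plant→Sub2→Sub4→City: bottleneck 2, flow now 11.
No augmenting path remains; maximum flow = 11.
In the residual graph, reachable from Plant: {Plant, Bus3, Bus4, Sub2, Sub4, Sub3}.
Min-cut edges: Sub4→City (9), Sub3→City (2); capacity 9 + 2 = 11.
This cut is saturated, so no flow can exceed 11.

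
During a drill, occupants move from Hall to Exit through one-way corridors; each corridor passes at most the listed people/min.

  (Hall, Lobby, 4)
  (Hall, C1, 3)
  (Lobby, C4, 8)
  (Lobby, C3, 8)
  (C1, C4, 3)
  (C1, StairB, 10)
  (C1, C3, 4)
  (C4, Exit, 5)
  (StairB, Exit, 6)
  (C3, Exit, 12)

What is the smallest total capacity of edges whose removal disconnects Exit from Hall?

Augment Hall→Lobby→C4→Exit: bottleneck 4, flow now 4.
Augment Hall→C1→C4→Exit: bottleneck 1, flow now 5.
Augment Hall→C1→StairB→Exit: bottleneck 2, flow now 7.
No augmenting path remains; maximum flow = 7.
By max-flow min-cut, the minimum cut capacity equals the max flow.
In the residual graph, reachable from Hall: {Hall}.
Min-cut edges: Hall→Lobby (4), Hall→C1 (3); capacity 4 + 3 = 7.

7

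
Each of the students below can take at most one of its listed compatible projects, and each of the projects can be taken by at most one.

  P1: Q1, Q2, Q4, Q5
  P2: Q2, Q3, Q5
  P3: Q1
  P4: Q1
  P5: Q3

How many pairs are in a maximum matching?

Unit-capacity flow: source→left, listed edges, right→sink; max matching = max flow.
Augmenting path P1→Q1 (+1); matched 1.
Augmenting path P2→Q2 (+1); matched 2.
Augmenting path P5→Q3 (+1); matched 3.
Augmenting path P3→Q1→P1→Q4 (+1); matched 4.
No augmenting path remains; maximum matching = 4.
König certificate: {P1, P2, P5, Q1} is a vertex cover of size 4 (every listed pair touches it), so no matching can be larger.

4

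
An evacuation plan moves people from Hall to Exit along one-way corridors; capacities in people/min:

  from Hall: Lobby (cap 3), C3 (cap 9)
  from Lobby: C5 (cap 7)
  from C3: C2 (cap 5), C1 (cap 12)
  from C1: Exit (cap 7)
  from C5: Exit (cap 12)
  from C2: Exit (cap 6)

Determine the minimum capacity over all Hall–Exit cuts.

Augment Hall→Lobby→C5→Exit: bottleneck 3, flow now 3.
Augment Hall→C3→C1→Exit: bottleneck 7, flow now 10.
Augment Hall→C3→C2→Exit: bottleneck 2, flow now 12.
No augmenting path remains; maximum flow = 12.
By max-flow min-cut, the minimum cut capacity equals the max flow.
In the residual graph, reachable from Hall: {Hall}.
Min-cut edges: Hall→Lobby (3), Hall→C3 (9); capacity 3 + 9 = 12.

12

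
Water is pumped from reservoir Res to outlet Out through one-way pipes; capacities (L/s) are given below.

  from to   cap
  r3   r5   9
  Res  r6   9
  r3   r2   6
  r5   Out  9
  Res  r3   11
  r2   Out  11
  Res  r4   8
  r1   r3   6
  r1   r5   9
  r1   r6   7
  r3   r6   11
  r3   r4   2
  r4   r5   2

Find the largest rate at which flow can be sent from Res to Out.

Augment Res→r3→r2→Out: bottleneck 6, flow now 6.
Augment Res→r3→r5→Out: bottleneck 5, flow now 11.
Augment Res→r4→r5→Out: bottleneck 2, flow now 13.
No augmenting path remains; maximum flow = 13.
In the residual graph, reachable from Res: {Res, r4, r6}.
Min-cut edges: Res→r3 (11), r4→r5 (2); capacity 11 + 2 = 13.
This cut is saturated, so no flow can exceed 13.

13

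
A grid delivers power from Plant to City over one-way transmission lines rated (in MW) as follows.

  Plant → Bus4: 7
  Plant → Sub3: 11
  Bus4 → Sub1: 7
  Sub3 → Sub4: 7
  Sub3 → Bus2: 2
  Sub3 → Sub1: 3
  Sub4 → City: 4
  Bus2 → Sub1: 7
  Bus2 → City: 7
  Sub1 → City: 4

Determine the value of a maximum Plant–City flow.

10

Augment Plant→Bus4→Sub1→City: bottleneck 4, flow now 4.
Augment Plant→Sub3→Sub4→City: bottleneck 4, flow now 8.
Augment Plant→Sub3→Bus2→City: bottleneck 2, flow now 10.
No augmenting path remains; maximum flow = 10.
In the residual graph, reachable from Plant: {Plant, Bus4, Sub3, Sub4, Sub1}.
Min-cut edges: Sub3→Bus2 (2), Sub4→City (4), Sub1→City (4); capacity 2 + 4 + 4 = 10.
This cut is saturated, so no flow can exceed 10.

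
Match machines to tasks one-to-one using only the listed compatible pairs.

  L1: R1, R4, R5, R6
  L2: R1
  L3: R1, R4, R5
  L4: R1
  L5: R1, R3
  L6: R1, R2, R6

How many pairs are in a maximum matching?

Unit-capacity flow: source→left, listed edges, right→sink; max matching = max flow.
Augmenting path L1→R1 (+1); matched 1.
Augmenting path L3→R4 (+1); matched 2.
Augmenting path L5→R3 (+1); matched 3.
Augmenting path L6→R2 (+1); matched 4.
Augmenting path L2→R1→L1→R5 (+1); matched 5.
No augmenting path remains; maximum matching = 5.
König certificate: {L1, L3, L5, L6, R1} is a vertex cover of size 5 (every listed pair touches it), so no matching can be larger.

5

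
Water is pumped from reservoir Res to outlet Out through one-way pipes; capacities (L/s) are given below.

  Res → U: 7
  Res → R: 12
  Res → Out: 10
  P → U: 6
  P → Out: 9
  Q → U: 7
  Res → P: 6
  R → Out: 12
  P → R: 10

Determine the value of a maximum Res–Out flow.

Augment Res→Out: bottleneck 10, flow now 10.
Augment Res→P→Out: bottleneck 6, flow now 16.
Augment Res→R→Out: bottleneck 12, flow now 28.
No augmenting path remains; maximum flow = 28.
In the residual graph, reachable from Res: {Res, U}.
Min-cut edges: Res→P (6), Res→R (12), Res→Out (10); capacity 6 + 12 + 10 = 28.
This cut is saturated, so no flow can exceed 28.

28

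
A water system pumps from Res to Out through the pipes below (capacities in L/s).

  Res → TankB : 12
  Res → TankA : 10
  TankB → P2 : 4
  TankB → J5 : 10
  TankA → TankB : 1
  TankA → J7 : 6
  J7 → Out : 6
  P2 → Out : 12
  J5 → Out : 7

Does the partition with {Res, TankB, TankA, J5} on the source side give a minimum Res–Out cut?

Given cut capacity: 4 + 6 + 7 = 17.
Augment Res→TankB→P2→Out: bottleneck 4, flow now 4.
Augment Res→TankB→J5→Out: bottleneck 7, flow now 11.
Augment Res→TankA→J7→Out: bottleneck 6, flow now 17.
No augmenting path remains; maximum flow = 17.
Cut capacity 17 equals the max flow, so it is a minimum cut.

Yes — it is a minimum cut (capacity 17).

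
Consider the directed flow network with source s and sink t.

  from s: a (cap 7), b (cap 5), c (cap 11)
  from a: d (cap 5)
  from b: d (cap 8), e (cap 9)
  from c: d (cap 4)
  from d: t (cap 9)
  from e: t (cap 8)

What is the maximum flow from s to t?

14

Augment s→a→d→t: bottleneck 5, flow now 5.
Augment s→b→d→t: bottleneck 4, flow now 9.
Augment s→b→e→t: bottleneck 1, flow now 10.
Augment s→c→d→b→e→t: bottleneck 4, flow now 14. (uses reverse residual edge)
No augmenting path remains; maximum flow = 14.
In the residual graph, reachable from s: {s, a, c}.
Min-cut edges: s→b (5), a→d (5), c→d (4); capacity 5 + 5 + 4 = 14.
This cut is saturated, so no flow can exceed 14.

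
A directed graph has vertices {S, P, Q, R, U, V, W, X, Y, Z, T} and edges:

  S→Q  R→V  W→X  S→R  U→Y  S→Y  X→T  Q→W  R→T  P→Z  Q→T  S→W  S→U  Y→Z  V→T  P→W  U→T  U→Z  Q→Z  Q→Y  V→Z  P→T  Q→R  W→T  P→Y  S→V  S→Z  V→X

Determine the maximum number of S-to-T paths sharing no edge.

5

Assign every edge capacity 1; by Menger, the answer equals the max flow.
Path S→Q→T (+1); total 1.
Path S→R→T (+1); total 2.
Path S→U→T (+1); total 3.
Path S→V→T (+1); total 4.
Path S→W→T (+1); total 5.
No residual S→T path; max flow = 5.
Certifying cut of size 5: {S→Q, S→R, S→U, S→V, S→W}.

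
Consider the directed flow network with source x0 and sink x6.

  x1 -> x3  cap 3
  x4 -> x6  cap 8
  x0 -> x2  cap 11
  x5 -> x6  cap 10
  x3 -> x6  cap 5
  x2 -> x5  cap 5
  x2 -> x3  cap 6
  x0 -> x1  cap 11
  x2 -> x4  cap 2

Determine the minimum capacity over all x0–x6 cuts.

12

Augment x0→x1→x3→x6: bottleneck 3, flow now 3.
Augment x0→x2→x3→x6: bottleneck 2, flow now 5.
Augment x0→x2→x4→x6: bottleneck 2, flow now 7.
Augment x0→x2→x5→x6: bottleneck 5, flow now 12.
No augmenting path remains; maximum flow = 12.
By max-flow min-cut, the minimum cut capacity equals the max flow.
In the residual graph, reachable from x0: {x0, x1, x2, x3}.
Min-cut edges: x2→x4 (2), x2→x5 (5), x3→x6 (5); capacity 2 + 5 + 5 = 12.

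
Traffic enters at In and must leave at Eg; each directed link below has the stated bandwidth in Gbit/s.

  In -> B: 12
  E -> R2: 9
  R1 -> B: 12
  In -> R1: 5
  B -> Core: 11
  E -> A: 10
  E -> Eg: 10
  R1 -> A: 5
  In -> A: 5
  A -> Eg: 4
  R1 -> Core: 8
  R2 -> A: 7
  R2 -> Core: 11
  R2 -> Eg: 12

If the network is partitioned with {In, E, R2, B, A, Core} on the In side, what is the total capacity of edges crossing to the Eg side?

Edges leaving {In, E, R2, B, A, Core}: In→R1 (5), E→Eg (10), R2→Eg (12), A→Eg (4).
Cut capacity = 5 + 10 + 12 + 4 = 31.

31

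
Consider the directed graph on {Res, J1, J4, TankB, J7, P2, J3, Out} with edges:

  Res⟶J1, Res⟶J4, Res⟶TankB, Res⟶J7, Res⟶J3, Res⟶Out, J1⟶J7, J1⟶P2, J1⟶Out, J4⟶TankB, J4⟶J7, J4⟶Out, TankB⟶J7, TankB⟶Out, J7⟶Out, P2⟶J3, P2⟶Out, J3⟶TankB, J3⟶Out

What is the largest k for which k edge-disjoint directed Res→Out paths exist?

Assign every edge capacity 1; by Menger, the answer equals the max flow.
Path Res→Out (+1); total 1.
Path Res→J1→Out (+1); total 2.
Path Res→J4→Out (+1); total 3.
Path Res→TankB→Out (+1); total 4.
Path Res→J7→Out (+1); total 5.
Path Res→J3→Out (+1); total 6.
No residual Res→Out path; max flow = 6.
Certifying cut of size 6: {Res→J1, Res→J3, Res→J4, Res→J7, Res→Out, Res→TankB}.

6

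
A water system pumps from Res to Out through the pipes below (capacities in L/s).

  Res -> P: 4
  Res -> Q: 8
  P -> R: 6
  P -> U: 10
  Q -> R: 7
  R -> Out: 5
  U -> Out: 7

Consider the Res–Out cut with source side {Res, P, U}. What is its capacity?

Edges leaving {Res, P, U}: Res→Q (8), P→R (6), U→Out (7).
Cut capacity = 8 + 6 + 7 = 21.

21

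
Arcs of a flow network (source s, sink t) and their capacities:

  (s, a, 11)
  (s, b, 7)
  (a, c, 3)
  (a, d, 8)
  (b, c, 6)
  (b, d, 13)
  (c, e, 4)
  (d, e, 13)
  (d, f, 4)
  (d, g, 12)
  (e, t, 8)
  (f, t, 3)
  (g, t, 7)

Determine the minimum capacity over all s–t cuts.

Augment s→a→c→e→t: bottleneck 3, flow now 3.
Augment s→a→d→e→t: bottleneck 5, flow now 8.
Augment s→a→d→f→t: bottleneck 3, flow now 11.
Augment s→b→d→g→t: bottleneck 7, flow now 18.
No augmenting path remains; maximum flow = 18.
By max-flow min-cut, the minimum cut capacity equals the max flow.
In the residual graph, reachable from s: {s}.
Min-cut edges: s→a (11), s→b (7); capacity 11 + 7 = 18.

18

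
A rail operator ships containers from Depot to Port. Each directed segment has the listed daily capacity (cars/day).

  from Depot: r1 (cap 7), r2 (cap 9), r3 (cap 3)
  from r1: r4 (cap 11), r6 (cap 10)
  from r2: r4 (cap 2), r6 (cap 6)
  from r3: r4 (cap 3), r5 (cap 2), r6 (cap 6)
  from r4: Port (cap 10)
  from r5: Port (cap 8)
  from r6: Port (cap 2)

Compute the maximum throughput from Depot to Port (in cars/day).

14

Augment Depot→r1→r4→Port: bottleneck 7, flow now 7.
Augment Depot→r2→r4→Port: bottleneck 2, flow now 9.
Augment Depot→r2→r6→Port: bottleneck 2, flow now 11.
Augment Depot→r3→r4→Port: bottleneck 1, flow now 12.
Augment Depot→r3→r5→Port: bottleneck 2, flow now 14.
No augmenting path remains; maximum flow = 14.
In the residual graph, reachable from Depot: {Depot, r2, r6}.
Min-cut edges: Depot→r1 (7), Depot→r3 (3), r2→r4 (2), r6→Port (2); capacity 7 + 3 + 2 + 2 = 14.
This cut is saturated, so no flow can exceed 14.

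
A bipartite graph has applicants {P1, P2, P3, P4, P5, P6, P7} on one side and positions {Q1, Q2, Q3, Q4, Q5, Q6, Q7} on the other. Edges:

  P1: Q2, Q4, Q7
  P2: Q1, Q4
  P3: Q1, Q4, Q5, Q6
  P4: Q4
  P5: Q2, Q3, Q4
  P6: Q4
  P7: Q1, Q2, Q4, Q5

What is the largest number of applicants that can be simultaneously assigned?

6

Unit-capacity flow: source→left, listed edges, right→sink; max matching = max flow.
Augmenting path P1→Q2 (+1); matched 1.
Augmenting path P2→Q1 (+1); matched 2.
Augmenting path P3→Q4 (+1); matched 3.
Augmenting path P5→Q3 (+1); matched 4.
Augmenting path P7→Q5 (+1); matched 5.
Augmenting path P4→Q4→P3→Q6 (+1); matched 6.
No augmenting path remains; maximum matching = 6.
König certificate: {P1, P2, P3, P5, P7, Q4} is a vertex cover of size 6 (every listed pair touches it), so no matching can be larger.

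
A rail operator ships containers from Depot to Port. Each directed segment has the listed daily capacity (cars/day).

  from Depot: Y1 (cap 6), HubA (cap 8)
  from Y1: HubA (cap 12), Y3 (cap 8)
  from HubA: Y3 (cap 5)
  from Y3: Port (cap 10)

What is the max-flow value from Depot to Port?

Augment Depot→Y1→Y3→Port: bottleneck 6, flow now 6.
Augment Depot→HubA→Y3→Port: bottleneck 4, flow now 10.
No augmenting path remains; maximum flow = 10.
In the residual graph, reachable from Depot: {Depot, Y1, HubA, Y3}.
Min-cut edges: Y3→Port (10); capacity 10 = 10.
This cut is saturated, so no flow can exceed 10.

10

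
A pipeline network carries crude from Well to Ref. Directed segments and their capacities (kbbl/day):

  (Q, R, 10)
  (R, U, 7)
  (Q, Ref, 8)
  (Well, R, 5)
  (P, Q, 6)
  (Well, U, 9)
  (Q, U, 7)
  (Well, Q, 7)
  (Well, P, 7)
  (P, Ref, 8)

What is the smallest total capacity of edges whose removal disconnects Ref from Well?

Augment Well→P→Ref: bottleneck 7, flow now 7.
Augment Well→Q→Ref: bottleneck 7, flow now 14.
No augmenting path remains; maximum flow = 14.
By max-flow min-cut, the minimum cut capacity equals the max flow.
In the residual graph, reachable from Well: {Well, R, U}.
Min-cut edges: Well→P (7), Well→Q (7); capacity 7 + 7 = 14.

14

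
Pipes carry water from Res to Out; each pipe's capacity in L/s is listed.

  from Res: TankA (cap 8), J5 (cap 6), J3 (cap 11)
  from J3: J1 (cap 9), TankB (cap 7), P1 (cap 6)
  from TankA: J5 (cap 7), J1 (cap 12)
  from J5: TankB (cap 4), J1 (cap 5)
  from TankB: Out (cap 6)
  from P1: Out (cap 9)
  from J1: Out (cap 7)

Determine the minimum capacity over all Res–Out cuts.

Augment Res→J3→TankB→Out: bottleneck 6, flow now 6.
Augment Res→J3→P1→Out: bottleneck 5, flow now 11.
Augment Res→TankA→J1→Out: bottleneck 7, flow now 18.
Augment Res→J5→TankB→J3→P1→Out: bottleneck 1, flow now 19. (uses reverse residual edge)
No augmenting path remains; maximum flow = 19.
By max-flow min-cut, the minimum cut capacity equals the max flow.
In the residual graph, reachable from Res: {Res, J3, TankA, J5, TankB, J1}.
Min-cut edges: J3→P1 (6), TankB→Out (6), J1→Out (7); capacity 6 + 6 + 7 = 19.

19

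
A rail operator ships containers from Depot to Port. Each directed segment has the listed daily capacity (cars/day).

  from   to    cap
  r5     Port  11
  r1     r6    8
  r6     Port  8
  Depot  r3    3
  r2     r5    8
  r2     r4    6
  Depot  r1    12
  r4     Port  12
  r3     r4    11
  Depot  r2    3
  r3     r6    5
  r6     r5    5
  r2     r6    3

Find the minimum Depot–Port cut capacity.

Augment Depot→r1→r6→Port: bottleneck 8, flow now 8.
Augment Depot→r2→r4→Port: bottleneck 3, flow now 11.
Augment Depot→r3→r4→Port: bottleneck 3, flow now 14.
No augmenting path remains; maximum flow = 14.
By max-flow min-cut, the minimum cut capacity equals the max flow.
In the residual graph, reachable from Depot: {Depot, r1}.
Min-cut edges: Depot→r2 (3), Depot→r3 (3), r1→r6 (8); capacity 3 + 3 + 8 = 14.

14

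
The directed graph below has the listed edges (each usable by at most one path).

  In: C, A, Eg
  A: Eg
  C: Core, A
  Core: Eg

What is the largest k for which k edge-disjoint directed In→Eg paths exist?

3

Assign every edge capacity 1; by Menger, the answer equals the max flow.
Path In→Eg (+1); total 1.
Path In→A→Eg (+1); total 2.
Path In→C→Core→Eg (+1); total 3.
No residual In→Eg path; max flow = 3.
Certifying cut of size 3: {In→A, In→C, In→Eg}.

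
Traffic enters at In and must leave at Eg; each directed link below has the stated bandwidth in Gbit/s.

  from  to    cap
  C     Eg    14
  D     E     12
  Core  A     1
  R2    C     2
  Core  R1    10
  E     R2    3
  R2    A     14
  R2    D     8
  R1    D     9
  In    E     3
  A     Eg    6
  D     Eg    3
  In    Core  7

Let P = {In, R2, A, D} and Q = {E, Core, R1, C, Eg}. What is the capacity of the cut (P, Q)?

33

Edges leaving {In, R2, A, D}: In→E (3), In→Core (7), R2→C (2), A→Eg (6), D→E (12), D→Eg (3).
Cut capacity = 3 + 7 + 2 + 6 + 12 + 3 = 33.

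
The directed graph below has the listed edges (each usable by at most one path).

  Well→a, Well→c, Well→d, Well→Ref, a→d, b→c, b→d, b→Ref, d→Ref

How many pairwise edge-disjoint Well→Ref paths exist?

2

Assign every edge capacity 1; by Menger, the answer equals the max flow.
Path Well→Ref (+1); total 1.
Path Well→d→Ref (+1); total 2.
No residual Well→Ref path; max flow = 2.
Certifying cut of size 2: {Well→Ref, d→Ref}.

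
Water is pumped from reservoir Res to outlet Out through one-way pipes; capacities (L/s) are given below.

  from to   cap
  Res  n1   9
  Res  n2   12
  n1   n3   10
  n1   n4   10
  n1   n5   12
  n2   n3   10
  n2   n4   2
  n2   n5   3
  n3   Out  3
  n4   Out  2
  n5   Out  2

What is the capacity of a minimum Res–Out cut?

7

Augment Res→n1→n3→Out: bottleneck 3, flow now 3.
Augment Res→n1→n4→Out: bottleneck 2, flow now 5.
Augment Res→n1→n5→Out: bottleneck 2, flow now 7.
No augmenting path remains; maximum flow = 7.
By max-flow min-cut, the minimum cut capacity equals the max flow.
In the residual graph, reachable from Res: {Res, n1, n2, n3, n4, n5}.
Min-cut edges: n3→Out (3), n4→Out (2), n5→Out (2); capacity 3 + 2 + 2 = 7.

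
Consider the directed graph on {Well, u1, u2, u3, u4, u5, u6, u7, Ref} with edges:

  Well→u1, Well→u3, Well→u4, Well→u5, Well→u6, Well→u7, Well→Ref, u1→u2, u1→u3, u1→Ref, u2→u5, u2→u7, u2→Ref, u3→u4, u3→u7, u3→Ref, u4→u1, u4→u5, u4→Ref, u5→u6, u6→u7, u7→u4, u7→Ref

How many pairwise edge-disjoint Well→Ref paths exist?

6

Assign every edge capacity 1; by Menger, the answer equals the max flow.
Path Well→Ref (+1); total 1.
Path Well→u1→Ref (+1); total 2.
Path Well→u3→Ref (+1); total 3.
Path Well→u4→Ref (+1); total 4.
Path Well→u7→Ref (+1); total 5.
Path Well→u6→u7→u4→u1→u2→Ref (+1); total 6.
No residual Well→Ref path; max flow = 6.
Certifying cut of size 6: {Well→Ref, Well→u1, Well→u3, Well→u4, Well→u7, u6→u7}.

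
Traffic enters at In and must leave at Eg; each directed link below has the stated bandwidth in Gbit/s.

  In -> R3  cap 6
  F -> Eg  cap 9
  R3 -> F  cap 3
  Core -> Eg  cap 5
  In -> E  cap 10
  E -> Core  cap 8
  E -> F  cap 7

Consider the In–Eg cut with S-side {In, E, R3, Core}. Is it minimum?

No — its capacity is 15, but the minimum cut has capacity 13.

Given cut capacity: 7 + 3 + 5 = 15.
Augment In→E→Core→Eg: bottleneck 5, flow now 5.
Augment In→E→F→Eg: bottleneck 5, flow now 10.
Augment In→R3→F→Eg: bottleneck 3, flow now 13.
No augmenting path remains; maximum flow = 13.
In the residual graph, reachable from In: {In, R3}.
Min-cut edges: In→E (10), R3→F (3); capacity 10 + 3 = 13.
Cut capacity 15 exceeds the max flow 13, so it is not minimum.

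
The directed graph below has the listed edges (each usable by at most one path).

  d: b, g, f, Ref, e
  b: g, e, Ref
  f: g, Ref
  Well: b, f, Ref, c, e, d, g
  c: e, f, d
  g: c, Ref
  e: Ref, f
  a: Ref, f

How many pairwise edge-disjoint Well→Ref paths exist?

6

Assign every edge capacity 1; by Menger, the answer equals the max flow.
Path Well→Ref (+1); total 1.
Path Well→b→Ref (+1); total 2.
Path Well→d→Ref (+1); total 3.
Path Well→e→Ref (+1); total 4.
Path Well→f→Ref (+1); total 5.
Path Well→g→Ref (+1); total 6.
No residual Well→Ref path; max flow = 6.
Certifying cut of size 6: {Well→Ref, b→Ref, d→Ref, e→Ref, f→Ref, g→Ref}.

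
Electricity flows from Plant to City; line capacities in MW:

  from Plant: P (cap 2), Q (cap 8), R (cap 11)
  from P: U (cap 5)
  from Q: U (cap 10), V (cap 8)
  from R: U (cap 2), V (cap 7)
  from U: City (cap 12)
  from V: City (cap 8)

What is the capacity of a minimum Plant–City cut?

19

Augment Plant→P→U→City: bottleneck 2, flow now 2.
Augment Plant→Q→U→City: bottleneck 8, flow now 10.
Augment Plant→R→U→City: bottleneck 2, flow now 12.
Augment Plant→R→V→City: bottleneck 7, flow now 19.
No augmenting path remains; maximum flow = 19.
By max-flow min-cut, the minimum cut capacity equals the max flow.
In the residual graph, reachable from Plant: {Plant, R}.
Min-cut edges: Plant→P (2), Plant→Q (8), R→U (2), R→V (7); capacity 2 + 8 + 2 + 7 = 19.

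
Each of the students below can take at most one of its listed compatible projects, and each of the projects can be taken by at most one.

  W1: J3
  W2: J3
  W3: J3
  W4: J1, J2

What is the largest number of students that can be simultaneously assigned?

2

Unit-capacity flow: source→left, listed edges, right→sink; max matching = max flow.
Augmenting path W1→J3 (+1); matched 1.
Augmenting path W4→J1 (+1); matched 2.
No augmenting path remains; maximum matching = 2.
König certificate: {W4, J3} is a vertex cover of size 2 (every listed pair touches it), so no matching can be larger.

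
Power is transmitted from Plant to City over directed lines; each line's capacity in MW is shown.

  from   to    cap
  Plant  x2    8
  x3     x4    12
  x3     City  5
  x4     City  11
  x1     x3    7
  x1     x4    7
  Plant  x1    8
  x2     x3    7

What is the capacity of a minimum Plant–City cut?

Augment Plant→x1→x3→City: bottleneck 5, flow now 5.
Augment Plant→x1→x4→City: bottleneck 3, flow now 8.
Augment Plant→x2→x3→x4→City: bottleneck 7, flow now 15.
No augmenting path remains; maximum flow = 15.
By max-flow min-cut, the minimum cut capacity equals the max flow.
In the residual graph, reachable from Plant: {Plant, x2}.
Min-cut edges: Plant→x1 (8), x2→x3 (7); capacity 8 + 7 = 15.

15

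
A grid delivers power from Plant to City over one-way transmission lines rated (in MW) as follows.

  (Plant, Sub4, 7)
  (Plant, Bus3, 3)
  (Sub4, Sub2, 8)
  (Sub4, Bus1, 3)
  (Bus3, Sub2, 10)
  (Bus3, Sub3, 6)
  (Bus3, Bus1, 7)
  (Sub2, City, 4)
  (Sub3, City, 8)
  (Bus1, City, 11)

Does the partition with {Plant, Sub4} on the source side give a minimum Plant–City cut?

No — its capacity is 14, but the minimum cut has capacity 10.

Given cut capacity: 3 + 8 + 3 = 14.
Augment Plant→Sub4→Sub2→City: bottleneck 4, flow now 4.
Augment Plant→Sub4→Bus1→City: bottleneck 3, flow now 7.
Augment Plant→Bus3→Sub3→City: bottleneck 3, flow now 10.
No augmenting path remains; maximum flow = 10.
In the residual graph, reachable from Plant: {Plant}.
Min-cut edges: Plant→Sub4 (7), Plant→Bus3 (3); capacity 7 + 3 = 10.
Cut capacity 14 exceeds the max flow 10, so it is not minimum.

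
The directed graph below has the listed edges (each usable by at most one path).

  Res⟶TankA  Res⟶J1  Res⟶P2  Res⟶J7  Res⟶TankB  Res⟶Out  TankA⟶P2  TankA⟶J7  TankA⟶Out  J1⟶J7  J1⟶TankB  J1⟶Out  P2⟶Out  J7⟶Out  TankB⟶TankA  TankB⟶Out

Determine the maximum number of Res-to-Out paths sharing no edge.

Assign every edge capacity 1; by Menger, the answer equals the max flow.
Path Res→Out (+1); total 1.
Path Res→TankA→Out (+1); total 2.
Path Res→J1→Out (+1); total 3.
Path Res→P2→Out (+1); total 4.
Path Res→J7→Out (+1); total 5.
Path Res→TankB→Out (+1); total 6.
No residual Res→Out path; max flow = 6.
Certifying cut of size 6: {Res→J1, Res→J7, Res→Out, Res→P2, Res→TankA, Res→TankB}.

6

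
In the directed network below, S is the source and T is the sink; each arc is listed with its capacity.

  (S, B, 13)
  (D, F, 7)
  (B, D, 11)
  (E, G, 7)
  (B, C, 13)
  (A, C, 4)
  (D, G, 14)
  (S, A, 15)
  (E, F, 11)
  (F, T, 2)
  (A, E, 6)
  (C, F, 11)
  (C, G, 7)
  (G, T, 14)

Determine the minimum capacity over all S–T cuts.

Augment S→A→C→F→T: bottleneck 2, flow now 2.
Augment S→A→C→G→T: bottleneck 2, flow now 4.
Augment S→A→E→G→T: bottleneck 6, flow now 10.
Augment S→B→C→G→T: bottleneck 5, flow now 15.
Augment S→B→D→G→T: bottleneck 1, flow now 16.
No augmenting path remains; maximum flow = 16.
By max-flow min-cut, the minimum cut capacity equals the max flow.
In the residual graph, reachable from S: {S, A, B, C, D, E, F, G}.
Min-cut edges: F→T (2), G→T (14); capacity 2 + 14 = 16.

16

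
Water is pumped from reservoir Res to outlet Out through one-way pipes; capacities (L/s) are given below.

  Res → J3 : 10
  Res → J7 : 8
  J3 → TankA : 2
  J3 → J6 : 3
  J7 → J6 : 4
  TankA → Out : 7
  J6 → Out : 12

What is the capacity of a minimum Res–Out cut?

Augment Res→J3→TankA→Out: bottleneck 2, flow now 2.
Augment Res→J3→J6→Out: bottleneck 3, flow now 5.
Augment Res→J7→J6→Out: bottleneck 4, flow now 9.
No augmenting path remains; maximum flow = 9.
By max-flow min-cut, the minimum cut capacity equals the max flow.
In the residual graph, reachable from Res: {Res, J3, J7}.
Min-cut edges: J3→TankA (2), J3→J6 (3), J7→J6 (4); capacity 2 + 3 + 4 = 9.

9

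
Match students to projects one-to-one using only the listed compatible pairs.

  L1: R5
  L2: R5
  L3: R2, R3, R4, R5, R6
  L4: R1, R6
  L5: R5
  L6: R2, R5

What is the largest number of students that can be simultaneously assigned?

4

Unit-capacity flow: source→left, listed edges, right→sink; max matching = max flow.
Augmenting path L1→R5 (+1); matched 1.
Augmenting path L3→R2 (+1); matched 2.
Augmenting path L4→R1 (+1); matched 3.
Augmenting path L6→R2→L3→R3 (+1); matched 4.
No augmenting path remains; maximum matching = 4.
König certificate: {L3, L4, L6, R5} is a vertex cover of size 4 (every listed pair touches it), so no matching can be larger.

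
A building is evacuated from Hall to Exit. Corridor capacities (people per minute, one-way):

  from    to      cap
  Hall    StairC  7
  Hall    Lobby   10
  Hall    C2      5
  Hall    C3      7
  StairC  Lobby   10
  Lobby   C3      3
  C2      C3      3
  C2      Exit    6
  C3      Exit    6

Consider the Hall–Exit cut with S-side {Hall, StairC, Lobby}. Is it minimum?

No — its capacity is 15, but the minimum cut has capacity 11.

Given cut capacity: 5 + 7 + 3 = 15.
Augment Hall→C2→Exit: bottleneck 5, flow now 5.
Augment Hall→C3→Exit: bottleneck 6, flow now 11.
No augmenting path remains; maximum flow = 11.
In the residual graph, reachable from Hall: {Hall, StairC, Lobby, C3}.
Min-cut edges: Hall→C2 (5), C3→Exit (6); capacity 5 + 6 = 11.
Cut capacity 15 exceeds the max flow 11, so it is not minimum.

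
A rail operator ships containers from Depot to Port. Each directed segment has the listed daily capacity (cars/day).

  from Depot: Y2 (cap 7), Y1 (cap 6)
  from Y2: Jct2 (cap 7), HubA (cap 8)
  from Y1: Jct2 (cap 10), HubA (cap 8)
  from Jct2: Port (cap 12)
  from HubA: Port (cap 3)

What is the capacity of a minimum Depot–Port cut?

13

Augment Depot→Y2→Jct2→Port: bottleneck 7, flow now 7.
Augment Depot→Y1→Jct2→Port: bottleneck 5, flow now 12.
Augment Depot→Y1→HubA→Port: bottleneck 1, flow now 13.
No augmenting path remains; maximum flow = 13.
By max-flow min-cut, the minimum cut capacity equals the max flow.
In the residual graph, reachable from Depot: {Depot}.
Min-cut edges: Depot→Y2 (7), Depot→Y1 (6); capacity 7 + 6 = 13.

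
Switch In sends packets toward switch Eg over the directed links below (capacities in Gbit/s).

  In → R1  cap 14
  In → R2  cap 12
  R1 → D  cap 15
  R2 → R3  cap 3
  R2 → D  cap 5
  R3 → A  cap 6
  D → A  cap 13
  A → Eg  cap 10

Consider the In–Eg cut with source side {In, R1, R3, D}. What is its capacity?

Edges leaving {In, R1, R3, D}: In→R2 (12), R3→A (6), D→A (13).
Cut capacity = 12 + 6 + 13 = 31.

31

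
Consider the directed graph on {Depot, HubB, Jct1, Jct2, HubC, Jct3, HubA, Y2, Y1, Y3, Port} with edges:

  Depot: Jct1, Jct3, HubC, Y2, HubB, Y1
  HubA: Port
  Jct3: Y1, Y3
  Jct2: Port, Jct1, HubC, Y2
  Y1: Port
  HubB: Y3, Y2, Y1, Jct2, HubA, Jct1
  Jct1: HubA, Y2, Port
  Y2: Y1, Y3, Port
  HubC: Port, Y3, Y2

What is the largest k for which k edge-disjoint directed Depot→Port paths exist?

Assign every edge capacity 1; by Menger, the answer equals the max flow.
Path Depot→Jct1→Port (+1); total 1.
Path Depot→HubC→Port (+1); total 2.
Path Depot→Y2→Port (+1); total 3.
Path Depot→Y1→Port (+1); total 4.
Path Depot→HubB→Jct2→Port (+1); total 5.
No residual Depot→Port path; max flow = 5.
Certifying cut of size 5: {Depot→HubB, Depot→HubC, Depot→Jct1, Depot→Y2, Y1→Port}.

5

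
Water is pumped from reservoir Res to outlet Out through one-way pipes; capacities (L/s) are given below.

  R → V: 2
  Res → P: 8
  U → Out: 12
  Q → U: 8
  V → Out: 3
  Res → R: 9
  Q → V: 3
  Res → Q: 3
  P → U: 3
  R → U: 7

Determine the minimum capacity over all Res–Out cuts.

15

Augment Res→P→U→Out: bottleneck 3, flow now 3.
Augment Res→Q→U→Out: bottleneck 3, flow now 6.
Augment Res→R→U→Out: bottleneck 6, flow now 12.
Augment Res→R→V→Out: bottleneck 2, flow now 14.
Augment Res→R→U→Q→V→Out: bottleneck 1, flow now 15. (uses reverse residual edge)
No augmenting path remains; maximum flow = 15.
By max-flow min-cut, the minimum cut capacity equals the max flow.
In the residual graph, reachable from Res: {Res, P}.
Min-cut edges: Res→Q (3), Res→R (9), P→U (3); capacity 3 + 9 + 3 = 15.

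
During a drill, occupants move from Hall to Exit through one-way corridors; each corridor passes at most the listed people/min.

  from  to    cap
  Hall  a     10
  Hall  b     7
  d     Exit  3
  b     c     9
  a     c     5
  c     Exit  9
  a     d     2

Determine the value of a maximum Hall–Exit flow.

Augment Hall→a→c→Exit: bottleneck 5, flow now 5.
Augment Hall→a→d→Exit: bottleneck 2, flow now 7.
Augment Hall→b→c→Exit: bottleneck 4, flow now 11.
No augmenting path remains; maximum flow = 11.
In the residual graph, reachable from Hall: {Hall, a, b, c}.
Min-cut edges: a→d (2), c→Exit (9); capacity 2 + 9 = 11.
This cut is saturated, so no flow can exceed 11.

11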